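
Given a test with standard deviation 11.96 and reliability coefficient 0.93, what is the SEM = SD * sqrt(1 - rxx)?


SEM = SD * sqrt(1 - rxx)
SEM = 11.96 * sqrt(1 - 0.93)
SEM = 11.96 * sqrt(0.07) = 11.96 * 0.264575
SEM = 3.1643

3.1643


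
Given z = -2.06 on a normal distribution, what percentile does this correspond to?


CDF(z) = 0.5 * (1 + erf(z/sqrt(2)))
erf(-1.4566) = -0.9606
CDF = 0.0197
Percentile rank = 0.0197 * 100 = 1.97

1.97


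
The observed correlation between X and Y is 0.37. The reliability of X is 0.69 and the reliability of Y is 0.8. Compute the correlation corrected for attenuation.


r_corrected = rxy / sqrt(rxx * ryy)
= 0.37 / sqrt(0.69 * 0.8)
= 0.37 / sqrt(0.552)
= 0.37 / 0.742967
r_corrected = 0.498

0.498


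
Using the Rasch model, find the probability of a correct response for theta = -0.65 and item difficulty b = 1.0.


theta - b = -0.65 - 1.0 = -1.65
exp(-(theta - b)) = exp(1.65) = 5.207
P = 1 / (1 + 5.207)
P = 0.1611

0.1611


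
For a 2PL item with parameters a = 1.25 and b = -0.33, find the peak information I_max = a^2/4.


For 2PL, max info at theta = b = -0.33
I_max = a^2 / 4 = 1.25^2 / 4
= 1.5625 / 4
I_max = 0.3906

0.3906


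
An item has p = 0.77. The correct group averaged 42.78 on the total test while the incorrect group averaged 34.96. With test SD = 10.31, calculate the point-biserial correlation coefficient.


q = 1 - p = 0.23
rpb = ((M1 - M0) / SD) * sqrt(p * q)
rpb = ((42.78 - 34.96) / 10.31) * sqrt(0.77 * 0.23)
rpb = 0.3192

0.3192


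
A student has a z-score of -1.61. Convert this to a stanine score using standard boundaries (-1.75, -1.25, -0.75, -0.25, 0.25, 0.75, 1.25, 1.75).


Stanine boundaries: [-1.75, -1.25, -0.75, -0.25, 0.25, 0.75, 1.25, 1.75]
z = -1.61
Check each boundary:
  z >= -1.75 -> could be stanine 2
  z < -1.25
  z < -0.75
  z < -0.25
  z < 0.25
  z < 0.75
  z < 1.25
  z < 1.75
Highest qualifying boundary gives stanine = 2

2


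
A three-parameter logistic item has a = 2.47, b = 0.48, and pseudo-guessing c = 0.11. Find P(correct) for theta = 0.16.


logit = 2.47*(0.16 - 0.48) = -0.7904
P* = 1/(1 + exp(--0.7904)) = 0.3121
P = 0.11 + (1 - 0.11) * 0.3121
P = 0.3878

0.3878


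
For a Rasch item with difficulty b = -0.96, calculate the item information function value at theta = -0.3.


P = 1/(1+exp(-(-0.3--0.96))) = 0.6593
I = P*(1-P) = 0.6593 * 0.3407
I = 0.2246

0.2246


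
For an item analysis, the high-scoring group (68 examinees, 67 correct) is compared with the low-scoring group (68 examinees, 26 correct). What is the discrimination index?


p_upper = 67/68 = 0.9853
p_lower = 26/68 = 0.3824
D = 0.9853 - 0.3824 = 0.6029

0.6029


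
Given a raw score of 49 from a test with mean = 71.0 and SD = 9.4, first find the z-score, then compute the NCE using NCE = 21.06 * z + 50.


z = (X - mean) / SD = (49 - 71.0) / 9.4
z = -22.0 / 9.4
z = -2.3404
NCE = NCE = 21.06z + 50
Carry z at full precision (z = -22.0 / 9.4) into the conversion:
NCE = 21.06 * (-22.0 / 9.4) + 50 = -463.32 / 9.4 + 50
NCE = -49.2894 + 50
NCE = 0.7106

0.7106


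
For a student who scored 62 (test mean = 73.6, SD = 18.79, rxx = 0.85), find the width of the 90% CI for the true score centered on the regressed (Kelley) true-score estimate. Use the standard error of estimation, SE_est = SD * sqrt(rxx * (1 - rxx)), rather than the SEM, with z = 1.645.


True score estimate = 0.85*62 + 0.15*73.6 = 63.74
SE_est = SD * sqrt(rxx * (1 - rxx)) = 18.79 * sqrt(0.85 * 0.15) = 18.79 * sqrt(0.1275) = 6.709372
CI = T_est +/- z * SE_est, so width = 2 * z * SE_est = 2 * 1.645 * 6.709372
Width = 22.0738

22.0738


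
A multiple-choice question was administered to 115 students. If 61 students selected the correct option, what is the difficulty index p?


Item difficulty p = number correct / total examinees
p = 61 / 115
p = 0.5304

0.5304


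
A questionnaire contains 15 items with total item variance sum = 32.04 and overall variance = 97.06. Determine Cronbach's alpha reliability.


alpha = (k/(k-1)) * (1 - sum(si^2)/s_total^2)
= (15/14) * (1 - 32.04/97.06)
alpha = 0.7177

0.7177


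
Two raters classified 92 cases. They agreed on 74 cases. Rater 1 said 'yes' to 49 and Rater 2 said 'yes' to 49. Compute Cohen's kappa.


P_o = 74/92 = 0.804348
P_e = (49*49 + 43*43) / 8464 = 0.502127
kappa = (P_o - P_e) / (1 - P_e)
kappa = (0.804348 - 0.502127) / (1 - 0.502127)
kappa = 0.607

0.607


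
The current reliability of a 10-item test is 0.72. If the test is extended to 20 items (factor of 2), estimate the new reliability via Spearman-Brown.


r_new = (n * rxx) / (1 + (n-1) * rxx)
r_new = (2 * 0.72) / (1 + 1 * 0.72)
r_new = 1.44 / 1.72
r_new = 0.8372

0.8372


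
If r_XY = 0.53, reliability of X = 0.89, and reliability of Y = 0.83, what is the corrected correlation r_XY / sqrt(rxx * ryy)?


r_corrected = rxy / sqrt(rxx * ryy)
= 0.53 / sqrt(0.89 * 0.83)
= 0.53 / sqrt(0.7387)
= 0.53 / 0.859477
r_corrected = 0.6167

0.6167


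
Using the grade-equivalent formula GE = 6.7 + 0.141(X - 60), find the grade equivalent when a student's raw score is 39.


raw - median = 39 - 60 = -21
slope * diff = 0.141 * -21 = -2.961
GE = 6.7 + -2.961
GE = 3.739

3.739


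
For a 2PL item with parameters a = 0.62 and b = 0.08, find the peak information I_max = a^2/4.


For 2PL, max info at theta = b = 0.08
I_max = a^2 / 4 = 0.62^2 / 4
= 0.3844 / 4
I_max = 0.0961

0.0961


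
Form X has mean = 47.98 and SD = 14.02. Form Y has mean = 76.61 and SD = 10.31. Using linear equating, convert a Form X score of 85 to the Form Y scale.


slope = SD_Y / SD_X = 10.31 / 14.02 ~ 0.7354
intercept = mean_Y - slope * mean_X = 76.61 - (10.31 / 14.02) * 47.98 ~ 41.3266
Y = slope * X + intercept. To avoid rounding drift from the rounded slope/intercept, evaluate the equivalent form Y = mean_Y + SD_Y * (X - mean_X) / SD_X at full precision:
Y = 76.61 + 10.31 * (85 - 47.98) / 14.02
Y = 76.61 + 10.31 * 37.02 / 14.02
Y = 76.61 + 381.6762 / 14.02
Y = 76.61 + 27.2237
Y = 103.8337

103.8337


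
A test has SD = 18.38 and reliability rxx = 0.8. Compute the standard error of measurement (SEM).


SEM = SD * sqrt(1 - rxx)
SEM = 18.38 * sqrt(1 - 0.8)
SEM = 18.38 * sqrt(0.2) = 18.38 * 0.447214
SEM = 8.2198

8.2198


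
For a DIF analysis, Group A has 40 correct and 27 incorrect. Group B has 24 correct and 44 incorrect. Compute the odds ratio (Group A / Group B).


Odds_A = 40/27 = 1.4815
Odds_B = 24/44 = 0.5455
OR = Odds_A / Odds_B = 1.4815 / 0.5455
Exactly, OR = (40 * 44) / (27 * 24) = 1760 / 648
OR = 2.716

2.716


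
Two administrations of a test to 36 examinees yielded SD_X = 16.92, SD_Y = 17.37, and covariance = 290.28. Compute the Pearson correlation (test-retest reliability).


r = cov(X,Y) / (SD_X * SD_Y)
r = 290.28 / (16.92 * 17.37)
r = 290.28 / 293.9004
r = 0.9877

0.9877


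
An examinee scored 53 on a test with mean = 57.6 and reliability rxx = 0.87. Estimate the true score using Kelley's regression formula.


T_est = rxx * X + (1 - rxx) * mean
T_est = 0.87 * 53 + 0.13 * 57.6
T_est = 46.11 + 7.488
T_est = 53.598

53.598


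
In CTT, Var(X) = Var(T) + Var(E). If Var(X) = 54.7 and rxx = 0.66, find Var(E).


var_true = rxx * var_obs = 0.66 * 54.7 = 36.102
var_error = var_obs - var_true
var_error = 54.7 - 36.102
var_error = 18.598

18.598


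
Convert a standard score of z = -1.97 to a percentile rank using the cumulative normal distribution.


CDF(z) = 0.5 * (1 + erf(z/sqrt(2)))
erf(-1.393) = -0.9512
CDF = 0.0244
Percentile rank = 0.0244 * 100 = 2.44

2.44


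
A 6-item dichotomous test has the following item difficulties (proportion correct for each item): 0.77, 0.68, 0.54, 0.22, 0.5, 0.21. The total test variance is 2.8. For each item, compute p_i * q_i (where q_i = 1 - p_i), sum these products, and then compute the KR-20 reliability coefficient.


For each item, compute p_i * q_i:
  Item 1: 0.77 * 0.23 = 0.1771
  Item 2: 0.68 * 0.32 = 0.2176
  Item 3: 0.54 * 0.46 = 0.2484
  Item 4: 0.22 * 0.78 = 0.1716
  Item 5: 0.5 * 0.5 = 0.25
  Item 6: 0.21 * 0.79 = 0.1659
Sum(p_i * q_i) = 0.1771 + 0.2176 + 0.2484 + 0.1716 + 0.25 + 0.1659 = 1.2306
KR-20 = (k/(k-1)) * (1 - Sum(p_i*q_i) / Var_total)
= (6/5) * (1 - 1.2306/2.8)
= 1.2 * 0.5605
KR-20 = 0.6726

0.6726


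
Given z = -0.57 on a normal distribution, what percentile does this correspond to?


CDF(z) = 0.5 * (1 + erf(z/sqrt(2)))
erf(-0.4031) = -0.4313
CDF = 0.2843
Percentile rank = 0.2843 * 100 = 28.43

28.43


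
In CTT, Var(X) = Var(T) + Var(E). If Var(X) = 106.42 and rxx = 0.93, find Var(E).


var_true = rxx * var_obs = 0.93 * 106.42 = 98.9706
var_error = var_obs - var_true
var_error = 106.42 - 98.9706
var_error = 7.4494

7.4494


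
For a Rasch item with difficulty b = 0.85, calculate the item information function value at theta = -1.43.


P = 1/(1+exp(-(-1.43-0.85))) = 0.0928
I = P*(1-P) = 0.0928 * 0.9072
I = 0.0842

0.0842


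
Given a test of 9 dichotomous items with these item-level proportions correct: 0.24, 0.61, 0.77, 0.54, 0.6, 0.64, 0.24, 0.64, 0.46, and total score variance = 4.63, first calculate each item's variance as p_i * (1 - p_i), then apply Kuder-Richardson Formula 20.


For each item, compute p_i * q_i:
  Item 1: 0.24 * 0.76 = 0.1824
  Item 2: 0.61 * 0.39 = 0.2379
  Item 3: 0.77 * 0.23 = 0.1771
  Item 4: 0.54 * 0.46 = 0.2484
  Item 5: 0.6 * 0.4 = 0.24
  Item 6: 0.64 * 0.36 = 0.2304
  Item 7: 0.24 * 0.76 = 0.1824
  Item 8: 0.64 * 0.36 = 0.2304
  Item 9: 0.46 * 0.54 = 0.2484
Sum(p_i * q_i) = 0.1824 + 0.2379 + 0.1771 + 0.2484 + 0.24 + 0.2304 + 0.1824 + 0.2304 + 0.2484 = 1.9774
KR-20 = (k/(k-1)) * (1 - Sum(p_i*q_i) / Var_total)
= (9/8) * (1 - 1.9774/4.63)
= 1.125 * 0.5729
KR-20 = 0.6445

0.6445


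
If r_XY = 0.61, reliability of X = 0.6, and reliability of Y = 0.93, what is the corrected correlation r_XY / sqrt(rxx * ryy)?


r_corrected = rxy / sqrt(rxx * ryy)
= 0.61 / sqrt(0.6 * 0.93)
= 0.61 / sqrt(0.558)
= 0.61 / 0.746994
r_corrected = 0.8166

0.8166


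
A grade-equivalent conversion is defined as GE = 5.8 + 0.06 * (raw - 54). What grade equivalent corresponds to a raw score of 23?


raw - median = 23 - 54 = -31
slope * diff = 0.06 * -31 = -1.86
GE = 5.8 + -1.86
GE = 3.94

3.94


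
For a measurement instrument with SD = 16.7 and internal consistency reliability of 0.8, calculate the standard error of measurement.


SEM = SD * sqrt(1 - rxx)
SEM = 16.7 * sqrt(1 - 0.8)
SEM = 16.7 * sqrt(0.2) = 16.7 * 0.447214
SEM = 7.4685

7.4685


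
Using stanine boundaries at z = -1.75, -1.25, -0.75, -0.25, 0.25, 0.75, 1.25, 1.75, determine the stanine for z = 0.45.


Stanine boundaries: [-1.75, -1.25, -0.75, -0.25, 0.25, 0.75, 1.25, 1.75]
z = 0.45
Check each boundary:
  z >= -1.75 -> could be stanine 2
  z >= -1.25 -> could be stanine 3
  z >= -0.75 -> could be stanine 4
  z >= -0.25 -> could be stanine 5
  z >= 0.25 -> could be stanine 6
  z < 0.75
  z < 1.25
  z < 1.75
Highest qualifying boundary gives stanine = 6

6


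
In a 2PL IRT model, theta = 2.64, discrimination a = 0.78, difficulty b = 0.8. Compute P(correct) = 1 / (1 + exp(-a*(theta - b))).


a*(theta - b) = 0.78 * (2.64 - 0.8) = 1.4352
exp(-1.4352) = 0.2381
P = 1 / (1 + 0.2381)
P = 0.8077

0.8077


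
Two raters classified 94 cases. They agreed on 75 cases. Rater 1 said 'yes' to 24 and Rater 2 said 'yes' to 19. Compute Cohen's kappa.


P_o = 75/94 = 0.797872
P_e = (24*19 + 70*75) / 8836 = 0.645767
kappa = (P_o - P_e) / (1 - P_e)
kappa = (0.797872 - 0.645767) / (1 - 0.645767)
kappa = 0.4294

0.4294


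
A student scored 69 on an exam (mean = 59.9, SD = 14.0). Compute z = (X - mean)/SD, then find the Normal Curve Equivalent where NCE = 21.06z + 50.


z = (X - mean) / SD = (69 - 59.9) / 14.0
z = 9.1 / 14.0
z = 0.65
NCE = NCE = 21.06z + 50
Carry z at full precision (z = 9.1 / 14.0) into the conversion:
NCE = 21.06 * (9.1 / 14.0) + 50 = 191.646 / 14.0 + 50
NCE = 13.689 + 50
NCE = 63.689

63.689


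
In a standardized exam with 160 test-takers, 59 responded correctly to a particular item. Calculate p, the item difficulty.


Item difficulty p = number correct / total examinees
p = 59 / 160
p = 0.3688

0.3688


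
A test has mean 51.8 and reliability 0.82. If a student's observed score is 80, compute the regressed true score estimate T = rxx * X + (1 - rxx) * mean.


T_est = rxx * X + (1 - rxx) * mean
T_est = 0.82 * 80 + 0.18 * 51.8
T_est = 65.6 + 9.324
T_est = 74.924

74.924


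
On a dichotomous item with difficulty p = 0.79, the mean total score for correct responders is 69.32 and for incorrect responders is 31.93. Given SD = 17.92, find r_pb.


q = 1 - p = 0.21
rpb = ((M1 - M0) / SD) * sqrt(p * q)
rpb = ((69.32 - 31.93) / 17.92) * sqrt(0.79 * 0.21)
rpb = 0.8498

0.8498


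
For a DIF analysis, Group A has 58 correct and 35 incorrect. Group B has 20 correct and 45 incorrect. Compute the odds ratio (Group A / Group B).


Odds_A = 58/35 = 1.6571
Odds_B = 20/45 = 0.4444
OR = Odds_A / Odds_B = 1.6571 / 0.4444
Exactly, OR = (58 * 45) / (35 * 20) = 2610 / 700
OR = 3.7286

3.7286


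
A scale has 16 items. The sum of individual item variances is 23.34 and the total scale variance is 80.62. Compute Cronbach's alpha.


alpha = (k/(k-1)) * (1 - sum(si^2)/s_total^2)
= (16/15) * (1 - 23.34/80.62)
alpha = 0.7579

0.7579


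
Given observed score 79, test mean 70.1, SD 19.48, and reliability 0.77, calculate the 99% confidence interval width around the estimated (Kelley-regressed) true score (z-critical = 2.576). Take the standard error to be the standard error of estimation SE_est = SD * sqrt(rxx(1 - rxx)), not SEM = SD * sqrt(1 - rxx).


True score estimate = 0.77*79 + 0.23*70.1 = 76.953
SE_est = SD * sqrt(rxx * (1 - rxx)) = 19.48 * sqrt(0.77 * 0.23) = 19.48 * sqrt(0.1771) = 8.197817
CI = T_est +/- z * SE_est, so width = 2 * z * SE_est = 2 * 2.576 * 8.197817
Width = 42.2352

42.2352


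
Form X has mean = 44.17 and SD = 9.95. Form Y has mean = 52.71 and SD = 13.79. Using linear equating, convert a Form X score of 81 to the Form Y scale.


slope = SD_Y / SD_X = 13.79 / 9.95 ~ 1.3859
intercept = mean_Y - slope * mean_X = 52.71 - (13.79 / 9.95) * 44.17 ~ -8.5065
Y = slope * X + intercept. To avoid rounding drift from the rounded slope/intercept, evaluate the equivalent form Y = mean_Y + SD_Y * (X - mean_X) / SD_X at full precision:
Y = 52.71 + 13.79 * (81 - 44.17) / 9.95
Y = 52.71 + 13.79 * 36.83 / 9.95
Y = 52.71 + 507.8857 / 9.95
Y = 52.71 + 51.0438
Y = 103.7538

103.7538


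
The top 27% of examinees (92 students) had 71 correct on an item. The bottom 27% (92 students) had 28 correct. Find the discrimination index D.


p_upper = 71/92 = 0.7717
p_lower = 28/92 = 0.3043
D = 0.7717 - 0.3043 = 0.4674

0.4674


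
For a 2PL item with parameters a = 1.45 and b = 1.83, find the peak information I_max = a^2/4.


For 2PL, max info at theta = b = 1.83
I_max = a^2 / 4 = 1.45^2 / 4
= 2.1025 / 4
I_max = 0.5256

0.5256


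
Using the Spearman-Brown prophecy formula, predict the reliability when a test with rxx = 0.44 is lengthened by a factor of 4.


r_new = (n * rxx) / (1 + (n-1) * rxx)
r_new = (4 * 0.44) / (1 + 3 * 0.44)
r_new = 1.76 / 2.32
r_new = 0.7586

0.7586


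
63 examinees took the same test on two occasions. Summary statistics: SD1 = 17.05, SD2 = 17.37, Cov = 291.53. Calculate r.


r = cov(X,Y) / (SD_X * SD_Y)
r = 291.53 / (17.05 * 17.37)
r = 291.53 / 296.1585
r = 0.9844

0.9844


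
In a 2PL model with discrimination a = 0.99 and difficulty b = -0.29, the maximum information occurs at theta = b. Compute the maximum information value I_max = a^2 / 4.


For 2PL, max info at theta = b = -0.29
I_max = a^2 / 4 = 0.99^2 / 4
= 0.9801 / 4
I_max = 0.245

0.245


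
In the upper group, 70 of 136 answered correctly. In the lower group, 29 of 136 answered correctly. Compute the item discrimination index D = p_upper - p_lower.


p_upper = 70/136 = 0.5147
p_lower = 29/136 = 0.2132
D = 0.5147 - 0.2132 = 0.3015

0.3015


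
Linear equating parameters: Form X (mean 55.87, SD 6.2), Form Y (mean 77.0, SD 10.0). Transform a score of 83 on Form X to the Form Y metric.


slope = SD_Y / SD_X = 10.0 / 6.2 ~ 1.6129
intercept = mean_Y - slope * mean_X = 77.0 - (10.0 / 6.2) * 55.87 ~ -13.1129
Y = slope * X + intercept. To avoid rounding drift from the rounded slope/intercept, evaluate the equivalent form Y = mean_Y + SD_Y * (X - mean_X) / SD_X at full precision:
Y = 77.0 + 10.0 * (83 - 55.87) / 6.2
Y = 77.0 + 10.0 * 27.13 / 6.2
Y = 77.0 + 271.3 / 6.2
Y = 77.0 + 43.7581
Y = 120.7581

120.7581


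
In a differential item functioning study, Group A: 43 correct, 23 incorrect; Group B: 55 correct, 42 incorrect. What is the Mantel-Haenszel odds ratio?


Odds_A = 43/23 = 1.8696
Odds_B = 55/42 = 1.3095
OR = Odds_A / Odds_B = 1.8696 / 1.3095
Exactly, OR = (43 * 42) / (23 * 55) = 1806 / 1265
OR = 1.4277

1.4277


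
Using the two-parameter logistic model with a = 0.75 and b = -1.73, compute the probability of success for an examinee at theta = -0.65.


a*(theta - b) = 0.75 * (-0.65 - -1.73) = 0.81
exp(-0.81) = 0.4449
P = 1 / (1 + 0.4449)
P = 0.6921

0.6921


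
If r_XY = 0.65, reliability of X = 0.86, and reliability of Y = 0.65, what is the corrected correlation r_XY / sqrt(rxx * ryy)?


r_corrected = rxy / sqrt(rxx * ryy)
= 0.65 / sqrt(0.86 * 0.65)
= 0.65 / sqrt(0.559)
= 0.65 / 0.747663
r_corrected = 0.8694

0.8694


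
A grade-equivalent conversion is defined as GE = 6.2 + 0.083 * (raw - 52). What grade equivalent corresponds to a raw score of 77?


raw - median = 77 - 52 = 25
slope * diff = 0.083 * 25 = 2.075
GE = 6.2 + 2.075
GE = 8.275

8.275


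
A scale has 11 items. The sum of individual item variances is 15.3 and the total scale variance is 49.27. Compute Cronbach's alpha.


alpha = (k/(k-1)) * (1 - sum(si^2)/s_total^2)
= (11/10) * (1 - 15.3/49.27)
alpha = 0.7584

0.7584


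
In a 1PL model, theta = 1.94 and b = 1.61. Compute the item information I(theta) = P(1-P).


P = 1/(1+exp(-(1.94-1.61))) = 0.5818
I = P*(1-P) = 0.5818 * 0.4182
I = 0.2433

0.2433


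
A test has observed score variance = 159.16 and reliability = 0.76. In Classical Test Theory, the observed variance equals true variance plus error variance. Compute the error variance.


var_true = rxx * var_obs = 0.76 * 159.16 = 120.9616
var_error = var_obs - var_true
var_error = 159.16 - 120.9616
var_error = 38.1984

38.1984


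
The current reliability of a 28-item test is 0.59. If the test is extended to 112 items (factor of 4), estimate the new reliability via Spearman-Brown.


r_new = (n * rxx) / (1 + (n-1) * rxx)
r_new = (4 * 0.59) / (1 + 3 * 0.59)
r_new = 2.36 / 2.77
r_new = 0.852

0.852


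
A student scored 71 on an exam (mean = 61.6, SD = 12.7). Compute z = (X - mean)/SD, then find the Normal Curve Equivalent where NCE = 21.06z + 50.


z = (X - mean) / SD = (71 - 61.6) / 12.7
z = 9.4 / 12.7
z = 0.7402
NCE = NCE = 21.06z + 50
Carry z at full precision (z = 9.4 / 12.7) into the conversion:
NCE = 21.06 * (9.4 / 12.7) + 50 = 197.964 / 12.7 + 50
NCE = 15.5877 + 50
NCE = 65.5877

65.5877


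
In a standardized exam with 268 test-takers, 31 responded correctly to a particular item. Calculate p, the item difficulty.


Item difficulty p = number correct / total examinees
p = 31 / 268
p = 0.1157

0.1157


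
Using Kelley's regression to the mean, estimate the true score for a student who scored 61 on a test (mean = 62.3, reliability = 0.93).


T_est = rxx * X + (1 - rxx) * mean
T_est = 0.93 * 61 + 0.07 * 62.3
T_est = 56.73 + 4.361
T_est = 61.091

61.091


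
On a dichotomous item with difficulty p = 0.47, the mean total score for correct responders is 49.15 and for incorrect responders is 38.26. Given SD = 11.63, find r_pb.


q = 1 - p = 0.53
rpb = ((M1 - M0) / SD) * sqrt(p * q)
rpb = ((49.15 - 38.26) / 11.63) * sqrt(0.47 * 0.53)
rpb = 0.4673

0.4673


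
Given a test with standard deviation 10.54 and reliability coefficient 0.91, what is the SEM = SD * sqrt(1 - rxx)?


SEM = SD * sqrt(1 - rxx)
SEM = 10.54 * sqrt(1 - 0.91)
SEM = 10.54 * sqrt(0.09) = 10.54 * 0.3
SEM = 3.162

3.162


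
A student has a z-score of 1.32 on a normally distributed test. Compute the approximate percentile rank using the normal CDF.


CDF(z) = 0.5 * (1 + erf(z/sqrt(2)))
erf(0.9334) = 0.8132
CDF = 0.9066
Percentile rank = 0.9066 * 100 = 90.66

90.66


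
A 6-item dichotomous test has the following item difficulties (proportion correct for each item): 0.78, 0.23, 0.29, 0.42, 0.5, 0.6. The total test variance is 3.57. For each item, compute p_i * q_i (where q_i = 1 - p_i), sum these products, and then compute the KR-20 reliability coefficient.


For each item, compute p_i * q_i:
  Item 1: 0.78 * 0.22 = 0.1716
  Item 2: 0.23 * 0.77 = 0.1771
  Item 3: 0.29 * 0.71 = 0.2059
  Item 4: 0.42 * 0.58 = 0.2436
  Item 5: 0.5 * 0.5 = 0.25
  Item 6: 0.6 * 0.4 = 0.24
Sum(p_i * q_i) = 0.1716 + 0.1771 + 0.2059 + 0.2436 + 0.25 + 0.24 = 1.2882
KR-20 = (k/(k-1)) * (1 - Sum(p_i*q_i) / Var_total)
= (6/5) * (1 - 1.2882/3.57)
= 1.2 * 0.6392
KR-20 = 0.767

0.767


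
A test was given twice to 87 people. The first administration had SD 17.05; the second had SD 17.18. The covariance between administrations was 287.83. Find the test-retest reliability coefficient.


r = cov(X,Y) / (SD_X * SD_Y)
r = 287.83 / (17.05 * 17.18)
r = 287.83 / 292.919
r = 0.9826

0.9826


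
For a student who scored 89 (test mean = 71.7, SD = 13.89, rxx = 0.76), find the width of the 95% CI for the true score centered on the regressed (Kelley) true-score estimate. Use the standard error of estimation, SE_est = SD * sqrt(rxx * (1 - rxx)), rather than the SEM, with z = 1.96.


True score estimate = 0.76*89 + 0.24*71.7 = 84.848
SE_est = SD * sqrt(rxx * (1 - rxx)) = 13.89 * sqrt(0.76 * 0.24) = 13.89 * sqrt(0.1824) = 5.932185
CI = T_est +/- z * SE_est, so width = 2 * z * SE_est = 2 * 1.96 * 5.932185
Width = 23.2542

23.2542


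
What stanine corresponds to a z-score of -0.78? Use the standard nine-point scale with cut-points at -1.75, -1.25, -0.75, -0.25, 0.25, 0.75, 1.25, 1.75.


Stanine boundaries: [-1.75, -1.25, -0.75, -0.25, 0.25, 0.75, 1.25, 1.75]
z = -0.78
Check each boundary:
  z >= -1.75 -> could be stanine 2
  z >= -1.25 -> could be stanine 3
  z < -0.75
  z < -0.25
  z < 0.25
  z < 0.75
  z < 1.25
  z < 1.75
Highest qualifying boundary gives stanine = 3

3


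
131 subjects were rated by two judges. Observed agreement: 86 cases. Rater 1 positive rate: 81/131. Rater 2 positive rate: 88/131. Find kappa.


P_o = 86/131 = 0.656489
P_e = (81*88 + 50*43) / 17161 = 0.540644
kappa = (P_o - P_e) / (1 - P_e)
kappa = (0.656489 - 0.540644) / (1 - 0.540644)
kappa = 0.2522

0.2522


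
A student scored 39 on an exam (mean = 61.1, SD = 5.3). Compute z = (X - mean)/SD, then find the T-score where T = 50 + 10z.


z = (X - mean) / SD = (39 - 61.1) / 5.3
z = -22.1 / 5.3
z = -4.1698
T-score = T = 50 + 10z
Carry z at full precision (z = -22.1 / 5.3) into the conversion:
T-score = 50 + 10 * (-22.1 / 5.3) = 50 + -221 / 5.3
T-score = 50 + -41.6981
T-score = 8.3019

8.3019


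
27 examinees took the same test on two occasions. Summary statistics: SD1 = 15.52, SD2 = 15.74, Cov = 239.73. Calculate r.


r = cov(X,Y) / (SD_X * SD_Y)
r = 239.73 / (15.52 * 15.74)
r = 239.73 / 244.2848
r = 0.9814

0.9814


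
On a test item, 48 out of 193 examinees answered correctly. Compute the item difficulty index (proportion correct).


Item difficulty p = number correct / total examinees
p = 48 / 193
p = 0.2487

0.2487


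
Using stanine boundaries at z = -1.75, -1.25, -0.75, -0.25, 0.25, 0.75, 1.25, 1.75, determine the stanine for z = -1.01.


Stanine boundaries: [-1.75, -1.25, -0.75, -0.25, 0.25, 0.75, 1.25, 1.75]
z = -1.01
Check each boundary:
  z >= -1.75 -> could be stanine 2
  z >= -1.25 -> could be stanine 3
  z < -0.75
  z < -0.25
  z < 0.25
  z < 0.75
  z < 1.25
  z < 1.75
Highest qualifying boundary gives stanine = 3

3


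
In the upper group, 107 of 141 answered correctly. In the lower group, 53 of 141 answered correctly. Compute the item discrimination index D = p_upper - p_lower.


p_upper = 107/141 = 0.7589
p_lower = 53/141 = 0.3759
D = 0.7589 - 0.3759 = 0.383

0.383


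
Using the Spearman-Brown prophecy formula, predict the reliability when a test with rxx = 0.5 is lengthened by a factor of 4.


r_new = (n * rxx) / (1 + (n-1) * rxx)
r_new = (4 * 0.5) / (1 + 3 * 0.5)
r_new = 2.0 / 2.5
r_new = 0.8

0.8


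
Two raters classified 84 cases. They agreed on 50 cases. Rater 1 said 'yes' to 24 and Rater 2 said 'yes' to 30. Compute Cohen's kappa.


P_o = 50/84 = 0.595238
P_e = (24*30 + 60*54) / 7056 = 0.561224
kappa = (P_o - P_e) / (1 - P_e)
kappa = (0.595238 - 0.561224) / (1 - 0.561224)
kappa = 0.0775

0.0775


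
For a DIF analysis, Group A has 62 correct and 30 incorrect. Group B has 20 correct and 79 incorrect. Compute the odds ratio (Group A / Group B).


Odds_A = 62/30 = 2.0667
Odds_B = 20/79 = 0.2532
OR = Odds_A / Odds_B = 2.0667 / 0.2532
Exactly, OR = (62 * 79) / (30 * 20) = 4898 / 600
OR = 8.1633

8.1633


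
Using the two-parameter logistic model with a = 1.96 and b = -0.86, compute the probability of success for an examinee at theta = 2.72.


a*(theta - b) = 1.96 * (2.72 - -0.86) = 7.0168
exp(-7.0168) = 0.0009
P = 1 / (1 + 0.0009)
P = 0.9991

0.9991


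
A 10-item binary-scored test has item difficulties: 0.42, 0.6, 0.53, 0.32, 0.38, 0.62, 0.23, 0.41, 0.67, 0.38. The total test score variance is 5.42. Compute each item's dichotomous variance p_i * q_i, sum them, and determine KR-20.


For each item, compute p_i * q_i:
  Item 1: 0.42 * 0.58 = 0.2436
  Item 2: 0.6 * 0.4 = 0.24
  Item 3: 0.53 * 0.47 = 0.2491
  Item 4: 0.32 * 0.68 = 0.2176
  Item 5: 0.38 * 0.62 = 0.2356
  Item 6: 0.62 * 0.38 = 0.2356
  Item 7: 0.23 * 0.77 = 0.1771
  Item 8: 0.41 * 0.59 = 0.2419
  Item 9: 0.67 * 0.33 = 0.2211
  Item 10: 0.38 * 0.62 = 0.2356
Sum(p_i * q_i) = 0.2436 + 0.24 + 0.2491 + 0.2176 + 0.2356 + 0.2356 + 0.1771 + 0.2419 + 0.2211 + 0.2356 = 2.2972
KR-20 = (k/(k-1)) * (1 - Sum(p_i*q_i) / Var_total)
= (10/9) * (1 - 2.2972/5.42)
= 1.1111 * 0.5762
KR-20 = 0.6402

0.6402


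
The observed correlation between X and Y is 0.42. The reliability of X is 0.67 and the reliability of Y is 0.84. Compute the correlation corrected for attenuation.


r_corrected = rxy / sqrt(rxx * ryy)
= 0.42 / sqrt(0.67 * 0.84)
= 0.42 / sqrt(0.5628)
= 0.42 / 0.7502
r_corrected = 0.5599

0.5599


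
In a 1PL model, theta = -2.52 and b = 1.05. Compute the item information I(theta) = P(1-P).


P = 1/(1+exp(-(-2.52-1.05))) = 0.0274
I = P*(1-P) = 0.0274 * 0.9726
I = 0.0266

0.0266


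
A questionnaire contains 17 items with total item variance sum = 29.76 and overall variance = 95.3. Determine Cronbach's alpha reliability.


alpha = (k/(k-1)) * (1 - sum(si^2)/s_total^2)
= (17/16) * (1 - 29.76/95.3)
alpha = 0.7307

0.7307


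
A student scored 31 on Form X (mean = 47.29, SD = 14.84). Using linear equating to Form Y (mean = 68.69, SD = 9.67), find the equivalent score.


slope = SD_Y / SD_X = 9.67 / 14.84 ~ 0.6516
intercept = mean_Y - slope * mean_X = 68.69 - (9.67 / 14.84) * 47.29 ~ 37.875
Y = slope * X + intercept. To avoid rounding drift from the rounded slope/intercept, evaluate the equivalent form Y = mean_Y + SD_Y * (X - mean_X) / SD_X at full precision:
Y = 68.69 + 9.67 * (31 - 47.29) / 14.84
Y = 68.69 - 9.67 * 16.29 / 14.84
Y = 68.69 - 157.5243 / 14.84
Y = 68.69 - 10.6148
Y = 58.0752

58.0752


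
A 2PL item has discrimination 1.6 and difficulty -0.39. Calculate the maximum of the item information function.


For 2PL, max info at theta = b = -0.39
I_max = a^2 / 4 = 1.6^2 / 4
= 2.56 / 4
I_max = 0.64

0.64


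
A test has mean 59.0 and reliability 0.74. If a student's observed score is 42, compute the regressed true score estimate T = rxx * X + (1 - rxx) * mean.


T_est = rxx * X + (1 - rxx) * mean
T_est = 0.74 * 42 + 0.26 * 59.0
T_est = 31.08 + 15.34
T_est = 46.42

46.42


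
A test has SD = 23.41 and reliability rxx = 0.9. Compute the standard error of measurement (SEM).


SEM = SD * sqrt(1 - rxx)
SEM = 23.41 * sqrt(1 - 0.9)
SEM = 23.41 * sqrt(0.1) = 23.41 * 0.316228
SEM = 7.4029

7.4029


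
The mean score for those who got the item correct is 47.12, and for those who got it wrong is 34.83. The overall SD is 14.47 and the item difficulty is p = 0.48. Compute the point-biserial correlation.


q = 1 - p = 0.52
rpb = ((M1 - M0) / SD) * sqrt(p * q)
rpb = ((47.12 - 34.83) / 14.47) * sqrt(0.48 * 0.52)
rpb = 0.4243

0.4243


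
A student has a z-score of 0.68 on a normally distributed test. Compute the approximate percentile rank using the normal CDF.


CDF(z) = 0.5 * (1 + erf(z/sqrt(2)))
erf(0.4808) = 0.5035
CDF = 0.7517
Percentile rank = 0.7517 * 100 = 75.17

75.17


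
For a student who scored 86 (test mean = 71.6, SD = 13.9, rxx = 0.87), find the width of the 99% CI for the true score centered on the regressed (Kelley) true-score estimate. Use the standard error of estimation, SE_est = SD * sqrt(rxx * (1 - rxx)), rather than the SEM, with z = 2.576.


True score estimate = 0.87*86 + 0.13*71.6 = 84.128
SE_est = SD * sqrt(rxx * (1 - rxx)) = 13.9 * sqrt(0.87 * 0.13) = 13.9 * sqrt(0.1131) = 4.674618
CI = T_est +/- z * SE_est, so width = 2 * z * SE_est = 2 * 2.576 * 4.674618
Width = 24.0836

24.0836


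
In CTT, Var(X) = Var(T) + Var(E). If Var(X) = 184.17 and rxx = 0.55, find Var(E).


var_true = rxx * var_obs = 0.55 * 184.17 = 101.2935
var_error = var_obs - var_true
var_error = 184.17 - 101.2935
var_error = 82.8765

82.8765


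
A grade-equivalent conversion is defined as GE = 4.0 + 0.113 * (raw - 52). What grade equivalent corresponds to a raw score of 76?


raw - median = 76 - 52 = 24
slope * diff = 0.113 * 24 = 2.712
GE = 4.0 + 2.712
GE = 6.712

6.712


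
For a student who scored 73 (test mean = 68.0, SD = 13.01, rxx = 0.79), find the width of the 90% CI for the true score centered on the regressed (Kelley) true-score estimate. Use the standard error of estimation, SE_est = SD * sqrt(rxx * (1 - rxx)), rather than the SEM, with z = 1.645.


True score estimate = 0.79*73 + 0.21*68.0 = 71.95
SE_est = SD * sqrt(rxx * (1 - rxx)) = 13.01 * sqrt(0.79 * 0.21) = 13.01 * sqrt(0.1659) = 5.29908
CI = T_est +/- z * SE_est, so width = 2 * z * SE_est = 2 * 1.645 * 5.29908
Width = 17.434

17.434


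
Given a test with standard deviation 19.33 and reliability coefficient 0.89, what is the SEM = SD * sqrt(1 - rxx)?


SEM = SD * sqrt(1 - rxx)
SEM = 19.33 * sqrt(1 - 0.89)
SEM = 19.33 * sqrt(0.11) = 19.33 * 0.331662
SEM = 6.411

6.411


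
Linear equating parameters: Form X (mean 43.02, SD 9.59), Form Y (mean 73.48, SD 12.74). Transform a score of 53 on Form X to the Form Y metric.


slope = SD_Y / SD_X = 12.74 / 9.59 ~ 1.3285
intercept = mean_Y - slope * mean_X = 73.48 - (12.74 / 9.59) * 43.02 ~ 16.3293
Y = slope * X + intercept. To avoid rounding drift from the rounded slope/intercept, evaluate the equivalent form Y = mean_Y + SD_Y * (X - mean_X) / SD_X at full precision:
Y = 73.48 + 12.74 * (53 - 43.02) / 9.59
Y = 73.48 + 12.74 * 9.98 / 9.59
Y = 73.48 + 127.1452 / 9.59
Y = 73.48 + 13.2581
Y = 86.7381

86.7381


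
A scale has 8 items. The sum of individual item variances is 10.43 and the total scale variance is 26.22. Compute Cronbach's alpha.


alpha = (k/(k-1)) * (1 - sum(si^2)/s_total^2)
= (8/7) * (1 - 10.43/26.22)
alpha = 0.6882

0.6882


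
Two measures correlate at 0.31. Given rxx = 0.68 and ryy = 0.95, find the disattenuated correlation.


r_corrected = rxy / sqrt(rxx * ryy)
= 0.31 / sqrt(0.68 * 0.95)
= 0.31 / sqrt(0.646)
= 0.31 / 0.803741
r_corrected = 0.3857

0.3857


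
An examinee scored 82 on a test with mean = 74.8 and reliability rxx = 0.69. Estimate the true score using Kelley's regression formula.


T_est = rxx * X + (1 - rxx) * mean
T_est = 0.69 * 82 + 0.31 * 74.8
T_est = 56.58 + 23.188
T_est = 79.768

79.768


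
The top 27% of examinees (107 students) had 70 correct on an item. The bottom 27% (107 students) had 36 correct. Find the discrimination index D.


p_upper = 70/107 = 0.6542
p_lower = 36/107 = 0.3364
D = 0.6542 - 0.3364 = 0.3178

0.3178


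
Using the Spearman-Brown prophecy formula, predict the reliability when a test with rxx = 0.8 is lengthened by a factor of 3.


r_new = (n * rxx) / (1 + (n-1) * rxx)
r_new = (3 * 0.8) / (1 + 2 * 0.8)
r_new = 2.4 / 2.6
r_new = 0.9231

0.9231


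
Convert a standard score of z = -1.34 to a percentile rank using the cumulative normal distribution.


CDF(z) = 0.5 * (1 + erf(z/sqrt(2)))
erf(-0.9475) = -0.8198
CDF = 0.0901
Percentile rank = 0.0901 * 100 = 9.01

9.01


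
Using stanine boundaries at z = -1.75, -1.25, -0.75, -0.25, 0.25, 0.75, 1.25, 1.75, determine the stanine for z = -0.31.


Stanine boundaries: [-1.75, -1.25, -0.75, -0.25, 0.25, 0.75, 1.25, 1.75]
z = -0.31
Check each boundary:
  z >= -1.75 -> could be stanine 2
  z >= -1.25 -> could be stanine 3
  z >= -0.75 -> could be stanine 4
  z < -0.25
  z < 0.25
  z < 0.75
  z < 1.25
  z < 1.75
Highest qualifying boundary gives stanine = 4

4


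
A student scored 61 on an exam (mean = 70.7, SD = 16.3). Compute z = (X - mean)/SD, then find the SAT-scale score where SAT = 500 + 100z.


z = (X - mean) / SD = (61 - 70.7) / 16.3
z = -9.7 / 16.3
z = -0.5951
SAT-scale = SAT = 500 + 100z
Carry z at full precision (z = -9.7 / 16.3) into the conversion:
SAT-scale = 500 + 100 * (-9.7 / 16.3) = 500 + -970 / 16.3
SAT-scale = 500 + -59.5092
SAT-scale = 440.4908

440.4908


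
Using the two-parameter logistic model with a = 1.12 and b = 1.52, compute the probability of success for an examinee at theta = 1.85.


a*(theta - b) = 1.12 * (1.85 - 1.52) = 0.3696
exp(-0.3696) = 0.691
P = 1 / (1 + 0.691)
P = 0.5914

0.5914


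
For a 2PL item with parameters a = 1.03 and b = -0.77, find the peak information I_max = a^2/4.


For 2PL, max info at theta = b = -0.77
I_max = a^2 / 4 = 1.03^2 / 4
= 1.0609 / 4
I_max = 0.2652

0.2652


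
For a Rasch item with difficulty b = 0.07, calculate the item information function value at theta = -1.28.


P = 1/(1+exp(-(-1.28-0.07))) = 0.2059
I = P*(1-P) = 0.2059 * 0.7941
I = 0.1635

0.1635


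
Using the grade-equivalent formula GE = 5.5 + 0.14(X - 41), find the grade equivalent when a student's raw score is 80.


raw - median = 80 - 41 = 39
slope * diff = 0.14 * 39 = 5.46
GE = 5.5 + 5.46
GE = 10.96

10.96


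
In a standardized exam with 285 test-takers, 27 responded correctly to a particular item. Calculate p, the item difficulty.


Item difficulty p = number correct / total examinees
p = 27 / 285
p = 0.0947

0.0947


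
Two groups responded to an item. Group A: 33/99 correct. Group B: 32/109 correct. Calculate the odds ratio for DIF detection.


Odds_A = 33/66 = 0.5
Odds_B = 32/77 = 0.4156
OR = Odds_A / Odds_B = 0.5 / 0.4156
Exactly, OR = (33 * 77) / (66 * 32) = 2541 / 2112
OR = 1.2031

1.2031


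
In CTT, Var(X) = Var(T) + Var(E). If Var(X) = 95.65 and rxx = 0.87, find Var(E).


var_true = rxx * var_obs = 0.87 * 95.65 = 83.2155
var_error = var_obs - var_true
var_error = 95.65 - 83.2155
var_error = 12.4345

12.4345


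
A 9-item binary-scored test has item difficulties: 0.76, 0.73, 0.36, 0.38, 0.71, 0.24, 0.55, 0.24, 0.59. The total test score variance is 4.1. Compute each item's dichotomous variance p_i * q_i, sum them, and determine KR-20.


For each item, compute p_i * q_i:
  Item 1: 0.76 * 0.24 = 0.1824
  Item 2: 0.73 * 0.27 = 0.1971
  Item 3: 0.36 * 0.64 = 0.2304
  Item 4: 0.38 * 0.62 = 0.2356
  Item 5: 0.71 * 0.29 = 0.2059
  Item 6: 0.24 * 0.76 = 0.1824
  Item 7: 0.55 * 0.45 = 0.2475
  Item 8: 0.24 * 0.76 = 0.1824
  Item 9: 0.59 * 0.41 = 0.2419
Sum(p_i * q_i) = 0.1824 + 0.1971 + 0.2304 + 0.2356 + 0.2059 + 0.1824 + 0.2475 + 0.1824 + 0.2419 = 1.9056
KR-20 = (k/(k-1)) * (1 - Sum(p_i*q_i) / Var_total)
= (9/8) * (1 - 1.9056/4.1)
= 1.125 * 0.5352
KR-20 = 0.6021

0.6021


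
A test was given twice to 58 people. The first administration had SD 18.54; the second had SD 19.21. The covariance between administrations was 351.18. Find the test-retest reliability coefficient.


r = cov(X,Y) / (SD_X * SD_Y)
r = 351.18 / (18.54 * 19.21)
r = 351.18 / 356.1534
r = 0.986

0.986


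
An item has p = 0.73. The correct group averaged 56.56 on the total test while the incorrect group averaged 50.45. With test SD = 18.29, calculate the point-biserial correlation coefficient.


q = 1 - p = 0.27
rpb = ((M1 - M0) / SD) * sqrt(p * q)
rpb = ((56.56 - 50.45) / 18.29) * sqrt(0.73 * 0.27)
rpb = 0.1483

0.1483


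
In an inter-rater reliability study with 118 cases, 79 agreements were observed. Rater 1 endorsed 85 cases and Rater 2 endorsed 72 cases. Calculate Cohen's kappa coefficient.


P_o = 79/118 = 0.669492
P_e = (85*72 + 33*46) / 13924 = 0.548549
kappa = (P_o - P_e) / (1 - P_e)
kappa = (0.669492 - 0.548549) / (1 - 0.548549)
kappa = 0.2679

0.2679


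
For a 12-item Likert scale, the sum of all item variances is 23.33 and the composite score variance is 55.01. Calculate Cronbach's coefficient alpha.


alpha = (k/(k-1)) * (1 - sum(si^2)/s_total^2)
= (12/11) * (1 - 23.33/55.01)
alpha = 0.6282

0.6282


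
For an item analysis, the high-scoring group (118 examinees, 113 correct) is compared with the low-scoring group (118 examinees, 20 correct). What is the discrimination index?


p_upper = 113/118 = 0.9576
p_lower = 20/118 = 0.1695
D = 0.9576 - 0.1695 = 0.7881

0.7881


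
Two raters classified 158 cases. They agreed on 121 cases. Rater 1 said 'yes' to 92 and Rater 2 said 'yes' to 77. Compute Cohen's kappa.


P_o = 121/158 = 0.765823
P_e = (92*77 + 66*81) / 24964 = 0.497917
kappa = (P_o - P_e) / (1 - P_e)
kappa = (0.765823 - 0.497917) / (1 - 0.497917)
kappa = 0.5336

0.5336


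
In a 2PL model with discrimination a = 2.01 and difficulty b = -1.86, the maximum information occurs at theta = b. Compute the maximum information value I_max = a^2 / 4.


For 2PL, max info at theta = b = -1.86
I_max = a^2 / 4 = 2.01^2 / 4
= 4.0401 / 4
I_max = 1.01

1.01


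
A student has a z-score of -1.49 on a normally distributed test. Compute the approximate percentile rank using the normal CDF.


CDF(z) = 0.5 * (1 + erf(z/sqrt(2)))
erf(-1.0536) = -0.8638
CDF = 0.0681
Percentile rank = 0.0681 * 100 = 6.81

6.81


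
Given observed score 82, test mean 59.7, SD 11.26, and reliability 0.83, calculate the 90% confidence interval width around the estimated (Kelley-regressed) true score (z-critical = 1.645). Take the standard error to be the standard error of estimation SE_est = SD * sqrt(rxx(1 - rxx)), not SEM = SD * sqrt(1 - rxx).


True score estimate = 0.83*82 + 0.17*59.7 = 78.209
SE_est = SD * sqrt(rxx * (1 - rxx)) = 11.26 * sqrt(0.83 * 0.17) = 11.26 * sqrt(0.1411) = 4.229625
CI = T_est +/- z * SE_est, so width = 2 * z * SE_est = 2 * 1.645 * 4.229625
Width = 13.9155

13.9155


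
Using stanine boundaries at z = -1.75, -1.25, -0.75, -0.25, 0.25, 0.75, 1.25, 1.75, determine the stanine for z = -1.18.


Stanine boundaries: [-1.75, -1.25, -0.75, -0.25, 0.25, 0.75, 1.25, 1.75]
z = -1.18
Check each boundary:
  z >= -1.75 -> could be stanine 2
  z >= -1.25 -> could be stanine 3
  z < -0.75
  z < -0.25
  z < 0.25
  z < 0.75
  z < 1.25
  z < 1.75
Highest qualifying boundary gives stanine = 3

3


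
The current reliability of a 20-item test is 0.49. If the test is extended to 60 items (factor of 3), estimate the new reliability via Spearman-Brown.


r_new = (n * rxx) / (1 + (n-1) * rxx)
r_new = (3 * 0.49) / (1 + 2 * 0.49)
r_new = 1.47 / 1.98
r_new = 0.7424

0.7424


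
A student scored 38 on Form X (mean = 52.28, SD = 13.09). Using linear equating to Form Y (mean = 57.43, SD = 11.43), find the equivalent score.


slope = SD_Y / SD_X = 11.43 / 13.09 ~ 0.8732
intercept = mean_Y - slope * mean_X = 57.43 - (11.43 / 13.09) * 52.28 ~ 11.7799
Y = slope * X + intercept. To avoid rounding drift from the rounded slope/intercept, evaluate the equivalent form Y = mean_Y + SD_Y * (X - mean_X) / SD_X at full precision:
Y = 57.43 + 11.43 * (38 - 52.28) / 13.09
Y = 57.43 - 11.43 * 14.28 / 13.09
Y = 57.43 - 163.2204 / 13.09
Y = 57.43 - 12.4691
Y = 44.9609

44.9609
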